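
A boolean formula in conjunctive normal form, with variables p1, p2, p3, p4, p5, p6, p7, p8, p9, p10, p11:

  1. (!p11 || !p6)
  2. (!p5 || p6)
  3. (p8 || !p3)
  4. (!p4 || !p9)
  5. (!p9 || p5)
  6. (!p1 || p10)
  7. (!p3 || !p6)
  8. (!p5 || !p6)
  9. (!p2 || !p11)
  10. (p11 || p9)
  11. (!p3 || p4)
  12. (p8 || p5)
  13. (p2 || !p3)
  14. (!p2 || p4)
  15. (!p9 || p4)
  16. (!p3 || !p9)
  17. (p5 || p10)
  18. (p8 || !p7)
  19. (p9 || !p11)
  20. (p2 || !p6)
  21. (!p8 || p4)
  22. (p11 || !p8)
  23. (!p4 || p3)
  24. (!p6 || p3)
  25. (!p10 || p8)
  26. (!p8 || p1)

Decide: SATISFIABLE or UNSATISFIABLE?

UNSATISFIABLE

p3 = True:
  propagation gives p8=True, p6=False, p5=False, p9=False; an empty clause results — contradiction.
p3 = False:
  propagation gives p4=False, p2=False, p9=False, p11=True; an empty clause results — contradiction.
Every branch closes, so no satisfying assignment exists.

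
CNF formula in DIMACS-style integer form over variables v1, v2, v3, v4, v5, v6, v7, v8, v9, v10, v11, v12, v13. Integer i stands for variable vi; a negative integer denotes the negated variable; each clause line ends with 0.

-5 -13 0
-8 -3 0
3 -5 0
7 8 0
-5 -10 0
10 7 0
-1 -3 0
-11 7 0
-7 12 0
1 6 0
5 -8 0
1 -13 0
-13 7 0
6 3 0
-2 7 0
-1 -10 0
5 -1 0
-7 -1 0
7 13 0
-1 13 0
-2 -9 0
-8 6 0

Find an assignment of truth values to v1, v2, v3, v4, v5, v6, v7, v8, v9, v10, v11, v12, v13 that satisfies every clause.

v1=F, v2=T, v3=F, v4=T, v5=F, v6=T, v7=T, v8=F, v9=F, v10=T, v11=T, v12=T, v13=F

v6 occurs only positively in the remaining clauses — set v6 = True.
v9 occurs only negated in the remaining clauses — set v9 = False.
Branch on v1: take v1 = False.
  then v13 is forced to False.
  then v7 is forced to True.
  then v12 is forced to True.
Branch on v3: take v3 = False.
  then v5 is forced to False.
  then v8 is forced to False.
v2, v4, v10, v11 are now unconstrained; take v2 = True, v4 = True, v10 = True, v11 = True.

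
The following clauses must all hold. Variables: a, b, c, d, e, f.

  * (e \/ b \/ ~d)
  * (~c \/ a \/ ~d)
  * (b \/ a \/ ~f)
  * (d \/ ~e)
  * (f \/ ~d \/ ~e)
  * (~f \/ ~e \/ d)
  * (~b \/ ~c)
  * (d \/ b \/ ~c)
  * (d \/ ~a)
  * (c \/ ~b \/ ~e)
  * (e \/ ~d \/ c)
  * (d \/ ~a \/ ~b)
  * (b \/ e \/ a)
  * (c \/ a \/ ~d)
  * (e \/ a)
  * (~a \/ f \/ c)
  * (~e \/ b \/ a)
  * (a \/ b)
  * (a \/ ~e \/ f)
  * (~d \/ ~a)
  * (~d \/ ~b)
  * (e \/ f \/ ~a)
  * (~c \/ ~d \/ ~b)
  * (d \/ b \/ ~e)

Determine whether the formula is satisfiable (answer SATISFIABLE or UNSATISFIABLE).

UNSATISFIABLE

d = True:
  propagation gives a=False, c=False; an empty clause results — contradiction.
d = False:
  propagation gives e=False, a=False; an empty clause results — contradiction.
Every branch closes, so no satisfying assignment exists.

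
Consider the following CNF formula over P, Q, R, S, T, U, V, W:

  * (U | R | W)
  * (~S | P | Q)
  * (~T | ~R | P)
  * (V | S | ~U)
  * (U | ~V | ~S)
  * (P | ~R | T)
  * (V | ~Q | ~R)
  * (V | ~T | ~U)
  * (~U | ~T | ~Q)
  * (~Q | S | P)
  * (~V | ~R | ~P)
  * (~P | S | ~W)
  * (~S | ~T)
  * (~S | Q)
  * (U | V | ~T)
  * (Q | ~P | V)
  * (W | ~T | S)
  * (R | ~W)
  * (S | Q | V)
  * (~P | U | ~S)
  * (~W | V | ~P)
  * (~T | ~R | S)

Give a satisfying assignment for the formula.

Branch on P: take P = True.
Branch on Q: take Q = True.
For the remaining variables, R = False, S = True, T = False, U = True, V = True, W = False works.
Every clause has at least one true literal under this assignment.

P = True, Q = True, R = False, S = True, T = False, U = True, V = True, W = False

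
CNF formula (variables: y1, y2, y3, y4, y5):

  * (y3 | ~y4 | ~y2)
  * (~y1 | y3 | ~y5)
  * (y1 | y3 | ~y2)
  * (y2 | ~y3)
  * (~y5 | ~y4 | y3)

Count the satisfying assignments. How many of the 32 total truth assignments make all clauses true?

14

Split on y3, then y2.
  y3=T, y2=T: y1, y4, y5 free → 2^3 = 8.
  y3=T, y2=F: a clause becomes empty — 0.
  y3=F, y2=T: remaining (y1,y4,y5) ∈ {(T,F,F)} — 1.
  y3=F, y2=F: 5 of the 8 assignments to (y1,y4,y5) work.
Total: 8 + 0 + 1 + 5 = 14.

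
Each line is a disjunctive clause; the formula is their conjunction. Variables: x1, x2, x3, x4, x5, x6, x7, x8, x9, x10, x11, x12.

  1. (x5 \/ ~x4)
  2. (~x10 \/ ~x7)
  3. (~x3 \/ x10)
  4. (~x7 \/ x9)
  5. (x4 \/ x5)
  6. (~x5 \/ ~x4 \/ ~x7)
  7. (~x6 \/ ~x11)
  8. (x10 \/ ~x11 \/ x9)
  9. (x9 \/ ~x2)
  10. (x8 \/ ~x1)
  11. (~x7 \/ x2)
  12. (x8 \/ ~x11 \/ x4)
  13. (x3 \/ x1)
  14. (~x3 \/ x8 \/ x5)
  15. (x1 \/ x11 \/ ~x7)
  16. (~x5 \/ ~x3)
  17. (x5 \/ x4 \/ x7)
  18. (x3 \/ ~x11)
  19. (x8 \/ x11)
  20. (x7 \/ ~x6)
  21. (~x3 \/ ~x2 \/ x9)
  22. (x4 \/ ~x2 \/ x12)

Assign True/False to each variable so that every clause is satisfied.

x1=T, x2=F, x3=F, x4=T, x5=T, x6=F, x7=F, x8=T, x9=T, x10=F, x11=F, x12=F

x6 occurs only negated in the remaining clauses — set x6 = False.
x8 occurs only positively in the remaining clauses — set x8 = True.
Set x1 = True and propagate.
Set x2 = False and propagate.
  then x7 is forced to False.
Try x3 = False.
  then x11 is forced to False.
For the remaining variables, x4 = True, x5 = True, x9 = True, x10 = False, x12 = False works.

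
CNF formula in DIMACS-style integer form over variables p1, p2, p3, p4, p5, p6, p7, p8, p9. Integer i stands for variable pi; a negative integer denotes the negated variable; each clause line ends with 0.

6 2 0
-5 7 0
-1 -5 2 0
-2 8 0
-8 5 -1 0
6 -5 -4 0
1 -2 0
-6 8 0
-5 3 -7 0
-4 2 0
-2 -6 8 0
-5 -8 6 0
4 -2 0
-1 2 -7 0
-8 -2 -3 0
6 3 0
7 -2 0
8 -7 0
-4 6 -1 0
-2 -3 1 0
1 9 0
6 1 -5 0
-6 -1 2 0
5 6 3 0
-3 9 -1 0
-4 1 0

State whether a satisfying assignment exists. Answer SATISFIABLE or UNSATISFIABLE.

SATISFIABLE

Pure literal: p9 appears only positively; assign p9 = True.
Branch on p1: take p1 = False.
  then p2 is forced to False.
  then p6 is forced to True.
  then p8 is forced to True.
  then p4 is forced to False.
For the remaining variables, p3 = True, p5 = True, p7 = True works.
So p1=F  p2=F  p3=T  p4=F  p5=T  p6=T  p7=T  p8=T  p9=T is a satisfying assignment.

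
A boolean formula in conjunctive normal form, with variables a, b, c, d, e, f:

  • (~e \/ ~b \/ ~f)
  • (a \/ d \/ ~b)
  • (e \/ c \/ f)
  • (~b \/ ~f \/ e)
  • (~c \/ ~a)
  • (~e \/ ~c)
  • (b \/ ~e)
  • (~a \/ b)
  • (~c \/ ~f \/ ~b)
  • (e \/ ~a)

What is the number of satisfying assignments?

Split on b, then e.
  b=1, e=1: remaining (a,c,d,f) ∈ {(0,0,1,0); (1,0,0,0); (1,0,1,0)} — 3.
  b=1, e=0: remaining (a,c,d,f) ∈ {(0,1,1,0)} — 1.
  b=0, e=1: a clause becomes empty — 0.
  b=0, e=0: d free; 3 ways for (a,c,f) × 2^1 = 6.
Total: 3 + 1 + 0 + 6 = 10.

10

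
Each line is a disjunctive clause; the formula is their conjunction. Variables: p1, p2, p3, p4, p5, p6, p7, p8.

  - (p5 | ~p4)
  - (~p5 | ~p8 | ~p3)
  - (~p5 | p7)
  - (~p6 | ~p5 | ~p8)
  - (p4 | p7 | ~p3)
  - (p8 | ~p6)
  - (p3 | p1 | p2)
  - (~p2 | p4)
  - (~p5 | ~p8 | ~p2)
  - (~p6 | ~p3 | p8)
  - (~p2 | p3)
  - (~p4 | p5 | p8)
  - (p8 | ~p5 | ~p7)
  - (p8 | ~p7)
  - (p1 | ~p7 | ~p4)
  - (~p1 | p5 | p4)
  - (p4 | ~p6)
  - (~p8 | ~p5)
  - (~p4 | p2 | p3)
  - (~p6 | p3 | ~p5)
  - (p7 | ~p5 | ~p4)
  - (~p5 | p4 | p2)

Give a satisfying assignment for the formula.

Pure literal: p6 appears only negated; assign p6 = False.
Try p1 = False.
The remaining clauses are satisfied by p2 = False, p3 = True, p4 = False, p5 = False, p7 = True, p8 = True.
Every clause has at least one true literal under this assignment.

p1 = F  p2 = F  p3 = T  p4 = F  p5 = F  p6 = F  p7 = T  p8 = T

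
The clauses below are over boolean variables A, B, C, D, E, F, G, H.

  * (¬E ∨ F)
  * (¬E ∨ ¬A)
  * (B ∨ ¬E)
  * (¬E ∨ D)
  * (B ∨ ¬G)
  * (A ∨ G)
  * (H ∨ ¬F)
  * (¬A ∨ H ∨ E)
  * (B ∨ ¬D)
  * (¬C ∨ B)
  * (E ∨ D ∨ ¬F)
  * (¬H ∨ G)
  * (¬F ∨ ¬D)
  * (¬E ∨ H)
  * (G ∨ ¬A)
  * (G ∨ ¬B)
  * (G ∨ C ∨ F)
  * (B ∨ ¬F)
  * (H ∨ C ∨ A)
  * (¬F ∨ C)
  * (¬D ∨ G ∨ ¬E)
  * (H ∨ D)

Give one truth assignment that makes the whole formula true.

A = 0  B = 1  C = 1  D = 1  E = 0  F = 0  G = 1  H = 0

Check each clause:
  1. (¬E ∨ F) — ¬E is true.
  2. (¬A ∨ ¬E) — ¬E is true.
  3. (¬E ∨ B) — B is true.
  4. (D ∨ ¬E) — ¬E is true.
  5. (¬G ∨ B) — B is true.
  6. (A ∨ G) — G is true.
  7. (¬F ∨ H) — ¬F is true.
  8. (E ∨ ¬A ∨ H) — ¬A is true.
  9. (B ∨ ¬D) — B is true.
  10. (¬C ∨ B) — B is true.
  11. (¬F ∨ D ∨ E) — ¬F is true.
  12. (¬H ∨ G) — ¬H is true.
  13. (¬D ∨ ¬F) — ¬F is true.
  14. (H ∨ ¬E) — ¬E is true.
  15. (¬A ∨ G) — ¬A is true.
  16. (G ∨ ¬B) — G is true.
  17. (F ∨ C ∨ G) — C is true.
  18. (B ∨ ¬F) — B is true.
  19. (H ∨ C ∨ A) — C is true.
  20. (¬F ∨ C) — ¬F is true.
  21. (¬E ∨ ¬D ∨ G) — ¬E is true.
  22. (D ∨ H) — D is true.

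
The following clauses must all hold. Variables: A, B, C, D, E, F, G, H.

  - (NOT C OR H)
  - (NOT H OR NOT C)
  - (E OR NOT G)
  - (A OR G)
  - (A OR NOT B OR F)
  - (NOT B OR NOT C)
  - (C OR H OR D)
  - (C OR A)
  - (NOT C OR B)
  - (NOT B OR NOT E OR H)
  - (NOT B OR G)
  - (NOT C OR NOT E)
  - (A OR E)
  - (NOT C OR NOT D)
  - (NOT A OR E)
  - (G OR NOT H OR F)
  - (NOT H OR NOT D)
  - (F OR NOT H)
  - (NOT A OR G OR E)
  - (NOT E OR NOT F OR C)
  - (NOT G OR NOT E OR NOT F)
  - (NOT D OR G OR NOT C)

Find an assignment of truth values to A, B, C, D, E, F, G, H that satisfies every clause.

Try A = True.
  then E is forced to True.
  then C is forced to False.
  then F is forced to False.
  then H is forced to False.
  then D is forced to True.
  then B is forced to False.
G is now unconstrained; take G = False.
Check each clause:
  1. (NOT C OR H) — NOT C is true.
  2. (NOT C OR NOT H) — NOT H is true.
  3. (E OR NOT G) — NOT G is true.
  4. (A OR G) — A is true.
  5. (F OR A OR NOT B) — A is true.
  6. (NOT B OR NOT C) — NOT C is true.
  7. (C OR H OR D) — D is true.
  8. (A OR C) — A is true.
  9. (B OR NOT C) — NOT C is true.
  10. (NOT B OR H OR NOT E) — NOT B is true.
  11. (NOT B OR G) — NOT B is true.
  12. (NOT E OR NOT C) — NOT C is true.
  13. (E OR A) — A is true.
  14. (NOT C OR NOT D) — NOT C is true.
  15. (E OR NOT A) — E is true.
  16. (G OR NOT H OR F) — NOT H is true.
  17. (NOT H OR NOT D) — NOT H is true.
  18. (F OR NOT H) — NOT H is true.
  19. (G OR E OR NOT A) — E is true.
  20. (NOT E OR C OR NOT F) — NOT F is true.
  21. (NOT E OR NOT F OR NOT G) — NOT G is true.
  22. (NOT C OR NOT D OR G) — NOT C is true.

A=1, B=0, C=0, D=1, E=1, F=0, G=0, H=0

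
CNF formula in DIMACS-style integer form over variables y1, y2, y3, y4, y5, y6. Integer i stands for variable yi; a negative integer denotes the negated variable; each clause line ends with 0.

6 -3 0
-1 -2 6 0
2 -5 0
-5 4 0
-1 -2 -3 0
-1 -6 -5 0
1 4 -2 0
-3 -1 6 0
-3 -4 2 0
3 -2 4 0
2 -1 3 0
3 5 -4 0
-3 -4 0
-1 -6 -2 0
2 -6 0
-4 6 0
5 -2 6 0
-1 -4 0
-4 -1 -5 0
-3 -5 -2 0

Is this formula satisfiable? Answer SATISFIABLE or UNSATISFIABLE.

Branch on y1: take y1 = False.
Try y2 = True.
  then y4 is forced to True.
  then y3 is forced to False.
  then y5 is forced to True.
  then y6 is forced to True.
So y1=F  y2=T  y3=F  y4=T  y5=T  y6=T is a satisfying assignment.

SATISFIABLE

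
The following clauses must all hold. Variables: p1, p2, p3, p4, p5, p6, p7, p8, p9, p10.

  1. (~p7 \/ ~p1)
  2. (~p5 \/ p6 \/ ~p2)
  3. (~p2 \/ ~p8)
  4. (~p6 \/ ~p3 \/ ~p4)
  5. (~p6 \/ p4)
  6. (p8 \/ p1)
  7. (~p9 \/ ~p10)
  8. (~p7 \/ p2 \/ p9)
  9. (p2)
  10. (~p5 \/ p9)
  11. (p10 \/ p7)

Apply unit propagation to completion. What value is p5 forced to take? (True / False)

(p2) is a unit clause: p2 = True.
In (~p2 \/ ~p8), ~p2 is now false; ~p8 must hold, so p8 = False.
In (p8 \/ p1), p8 is now false; p1 must hold, so p1 = True.
From (~p1 \/ ~p7) and p1 = True: p7 = False.
In (p7 \/ p10), p7 is now false; p10 must hold, so p10 = True.
(~p9 \/ ~p10): since p10 = True, the clause reduces to (~p9). p9 = False.
In (~p5 \/ p9), p9 is now false; ~p5 must hold, so p5 = False.

False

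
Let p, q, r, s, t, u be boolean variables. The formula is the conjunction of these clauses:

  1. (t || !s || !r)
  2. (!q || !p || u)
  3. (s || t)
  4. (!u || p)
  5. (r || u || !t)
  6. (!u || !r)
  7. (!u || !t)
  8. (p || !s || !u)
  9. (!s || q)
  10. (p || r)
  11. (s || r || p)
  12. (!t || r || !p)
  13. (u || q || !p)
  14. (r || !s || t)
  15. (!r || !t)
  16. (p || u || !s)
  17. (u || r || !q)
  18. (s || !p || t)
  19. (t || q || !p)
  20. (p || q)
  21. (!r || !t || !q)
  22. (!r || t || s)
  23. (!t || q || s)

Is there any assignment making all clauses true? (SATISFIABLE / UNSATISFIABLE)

UNSATISFIABLE

t = True:
  propagation gives u=False, r=True; an empty clause results — contradiction.
t = False:
  propagation gives s=True, r=False; an empty clause results — contradiction.
Every branch closes, so no satisfying assignment exists.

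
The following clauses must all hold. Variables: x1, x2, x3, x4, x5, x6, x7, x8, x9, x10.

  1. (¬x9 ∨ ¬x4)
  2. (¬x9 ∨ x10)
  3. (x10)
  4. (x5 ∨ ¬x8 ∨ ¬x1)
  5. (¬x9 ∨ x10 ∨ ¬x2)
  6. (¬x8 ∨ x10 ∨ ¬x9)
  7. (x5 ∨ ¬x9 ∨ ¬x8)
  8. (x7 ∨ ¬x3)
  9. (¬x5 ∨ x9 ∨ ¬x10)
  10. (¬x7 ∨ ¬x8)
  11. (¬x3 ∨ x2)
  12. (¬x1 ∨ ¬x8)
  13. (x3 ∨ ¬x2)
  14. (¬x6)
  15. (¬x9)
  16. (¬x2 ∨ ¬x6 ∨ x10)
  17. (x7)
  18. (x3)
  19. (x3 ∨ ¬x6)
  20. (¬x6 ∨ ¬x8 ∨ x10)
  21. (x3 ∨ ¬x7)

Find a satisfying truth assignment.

The clause (x10) is unit: x10 must be True.
Unit propagation: (¬x6) forces x6 = False.
Unit propagation: (¬x9) forces x9 = False.
The clause (¬x5) is unit: x5 must be False.
(x7) is a unit clause, so x7 = True.
(¬x8) is a unit clause, so x8 = False.
(x3) is a unit clause, so x3 = True.
(x2) is a unit clause, so x2 = True.
x1, x4 are now unconstrained; take x1 = True, x4 = True.
Every clause has at least one true literal under this assignment.
Check each clause:
  1. (¬x4 ∨ ¬x9) — ¬x9 is true.
  2. (¬x9 ∨ x10) — x10 is true.
  3. (x10) — x10 is true.
  4. (x5 ∨ ¬x1 ∨ ¬x8) — ¬x8 is true.
  5. (¬x9 ∨ x10 ∨ ¬x2) — x10 is true.
  6. (¬x9 ∨ x10 ∨ ¬x8) — ¬x8 is true.
  7. (¬x9 ∨ x5 ∨ ¬x8) — ¬x8 is true.
  8. (¬x3 ∨ x7) — x7 is true.
  9. (¬x10 ∨ x9 ∨ ¬x5) — ¬x5 is true.
  10. (¬x7 ∨ ¬x8) — ¬x8 is true.
  11. (¬x3 ∨ x2) — x2 is true.
  12. (¬x1 ∨ ¬x8) — ¬x8 is true.
  13. (x3 ∨ ¬x2) — x3 is true.
  14. (¬x6) — ¬x6 is true.
  15. (¬x9) — ¬x9 is true.
  16. (¬x6 ∨ ¬x2 ∨ x10) — x10 is true.
  17. (x7) — x7 is true.
  18. (x3) — x3 is true.
  19. (x3 ∨ ¬x6) — ¬x6 is true.
  20. (¬x8 ∨ ¬x6 ∨ x10) — ¬x8 is true.
  21. (x3 ∨ ¬x7) — x3 is true.

x1=T, x2=T, x3=T, x4=T, x5=F, x6=F, x7=T, x8=F, x9=F, x10=T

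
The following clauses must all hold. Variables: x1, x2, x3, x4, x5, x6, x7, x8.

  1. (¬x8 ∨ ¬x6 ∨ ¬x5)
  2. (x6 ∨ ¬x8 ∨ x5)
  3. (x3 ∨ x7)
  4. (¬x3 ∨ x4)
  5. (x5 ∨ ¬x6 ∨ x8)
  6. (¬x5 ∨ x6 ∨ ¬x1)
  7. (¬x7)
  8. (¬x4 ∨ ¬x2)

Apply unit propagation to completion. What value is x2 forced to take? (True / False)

False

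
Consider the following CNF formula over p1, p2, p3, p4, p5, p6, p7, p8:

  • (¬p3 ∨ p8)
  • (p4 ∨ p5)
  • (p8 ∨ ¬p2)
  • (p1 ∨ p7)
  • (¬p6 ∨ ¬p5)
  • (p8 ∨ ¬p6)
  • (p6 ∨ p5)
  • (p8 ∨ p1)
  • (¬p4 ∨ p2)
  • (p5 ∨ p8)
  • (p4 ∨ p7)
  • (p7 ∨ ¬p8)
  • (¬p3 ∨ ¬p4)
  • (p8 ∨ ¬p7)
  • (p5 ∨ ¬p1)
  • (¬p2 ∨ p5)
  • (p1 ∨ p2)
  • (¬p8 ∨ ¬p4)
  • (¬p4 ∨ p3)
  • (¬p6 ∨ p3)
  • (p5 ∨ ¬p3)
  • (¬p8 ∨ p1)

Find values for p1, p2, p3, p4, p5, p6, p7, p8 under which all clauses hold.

p1=T, p2=T, p3=T, p4=F, p5=T, p6=F, p7=T, p8=T

Check each clause:
  1. (p8 ∨ ¬p3) — p8 is true.
  2. (p4 ∨ p5) — p5 is true.
  3. (¬p2 ∨ p8) — p8 is true.
  4. (p1 ∨ p7) — p1 is true.
  5. (¬p5 ∨ ¬p6) — ¬p6 is true.
  6. (p8 ∨ ¬p6) — p8 is true.
  7. (p5 ∨ p6) — p5 is true.
  8. (p8 ∨ p1) — p8 is true.
  9. (¬p4 ∨ p2) — p2 is true.
  10. (p5 ∨ p8) — p8 is true.
  11. (p4 ∨ p7) — p7 is true.
  12. (p7 ∨ ¬p8) — p7 is true.
  13. (¬p4 ∨ ¬p3) — ¬p4 is true.
  14. (p8 ∨ ¬p7) — p8 is true.
  15. (¬p1 ∨ p5) — p5 is true.
  16. (p5 ∨ ¬p2) — p5 is true.
  17. (p1 ∨ p2) — p1 is true.
  18. (¬p8 ∨ ¬p4) — ¬p4 is true.
  19. (¬p4 ∨ p3) — p3 is true.
  20. (p3 ∨ ¬p6) — ¬p6 is true.
  21. (p5 ∨ ¬p3) — p5 is true.
  22. (p1 ∨ ¬p8) — p1 is true.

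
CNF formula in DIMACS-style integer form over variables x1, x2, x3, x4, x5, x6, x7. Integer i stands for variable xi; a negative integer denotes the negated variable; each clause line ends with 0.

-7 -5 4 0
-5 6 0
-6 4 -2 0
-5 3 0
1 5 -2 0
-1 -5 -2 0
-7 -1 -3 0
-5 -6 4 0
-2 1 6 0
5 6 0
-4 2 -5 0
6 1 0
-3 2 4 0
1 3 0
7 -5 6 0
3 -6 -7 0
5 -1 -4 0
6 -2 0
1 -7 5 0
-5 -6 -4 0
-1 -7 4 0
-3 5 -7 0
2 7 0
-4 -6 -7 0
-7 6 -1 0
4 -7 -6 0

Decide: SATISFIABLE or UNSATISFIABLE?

UNSATISFIABLE

x5 = True:
  propagation gives x6=True, x3=True, x4=True; an empty clause results — contradiction.
x5 = False:
  x7 = True:
    propagation gives x3=True; an empty clause results — contradiction.
  x7 = False:
    propagation gives x2=True, x4=True, x1=True; an empty clause results — contradiction.
Every branch closes, so no satisfying assignment exists.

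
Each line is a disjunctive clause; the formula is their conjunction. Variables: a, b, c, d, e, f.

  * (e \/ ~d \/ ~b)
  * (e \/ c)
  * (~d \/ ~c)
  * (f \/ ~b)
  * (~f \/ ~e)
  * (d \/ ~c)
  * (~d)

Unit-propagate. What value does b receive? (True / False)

(~d) stands alone — d = False.
In (~c \/ d), d is now false; ~c must hold, so c = False.
(e \/ c): since c = False, the clause reduces to (e). e = True.
(~f \/ ~e): since e = True, the clause reduces to (~f). f = False.
In (~b \/ f), f is now false; ~b must hold, so b = False.

False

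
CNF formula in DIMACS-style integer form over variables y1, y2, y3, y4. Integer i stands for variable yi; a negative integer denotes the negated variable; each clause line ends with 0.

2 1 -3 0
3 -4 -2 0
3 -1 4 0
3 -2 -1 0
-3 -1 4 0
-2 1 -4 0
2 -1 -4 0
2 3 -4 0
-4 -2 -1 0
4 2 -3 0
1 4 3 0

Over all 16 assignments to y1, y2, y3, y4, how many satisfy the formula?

1

Satisfying assignments:
  y1=0 y2=1 y3=1 y4=0
Count: 1.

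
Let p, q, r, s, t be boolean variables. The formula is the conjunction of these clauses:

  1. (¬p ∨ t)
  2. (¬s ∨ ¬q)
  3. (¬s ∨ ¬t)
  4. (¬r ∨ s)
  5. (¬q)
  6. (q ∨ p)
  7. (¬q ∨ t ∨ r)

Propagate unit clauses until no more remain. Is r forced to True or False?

False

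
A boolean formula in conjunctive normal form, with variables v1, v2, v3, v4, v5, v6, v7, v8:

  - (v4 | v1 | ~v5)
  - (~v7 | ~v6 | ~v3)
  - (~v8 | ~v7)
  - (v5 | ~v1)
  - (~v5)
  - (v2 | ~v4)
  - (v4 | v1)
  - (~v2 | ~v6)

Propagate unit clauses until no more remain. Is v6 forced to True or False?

(~v5) is a unit clause: v5 = False.
From (v5 | ~v1) and v5 = False: v1 = False.
In (v4 | v1), v1 is now false; v4 must hold, so v4 = True.
In (v2 | ~v4), ~v4 is now false; v2 must hold, so v2 = True.
In (~v6 | ~v2), ~v2 is now false; ~v6 must hold, so v6 = False.

False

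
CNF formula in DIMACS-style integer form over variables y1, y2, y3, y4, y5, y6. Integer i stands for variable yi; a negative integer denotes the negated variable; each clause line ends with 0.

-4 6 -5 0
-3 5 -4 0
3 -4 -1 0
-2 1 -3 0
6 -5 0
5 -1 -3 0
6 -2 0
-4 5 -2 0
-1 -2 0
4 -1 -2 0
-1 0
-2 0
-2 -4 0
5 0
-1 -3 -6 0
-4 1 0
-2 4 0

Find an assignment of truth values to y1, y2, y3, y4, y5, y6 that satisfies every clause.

y1=False, y2=False, y3=False, y4=False, y5=True, y6=True

Check each clause:
  1. (y6 ∨ ¬y4 ∨ ¬y5) — ¬y4 is true.
  2. (¬y3 ∨ ¬y4 ∨ y5) — ¬y3 is true.
  3. (¬y4 ∨ ¬y1 ∨ y3) — ¬y4 is true.
  4. (y1 ∨ ¬y3 ∨ ¬y2) — ¬y3 is true.
  5. (y6 ∨ ¬y5) — y6 is true.
  6. (y5 ∨ ¬y3 ∨ ¬y1) — ¬y3 is true.
  7. (¬y2 ∨ y6) — y6 is true.
  8. (y5 ∨ ¬y2 ∨ ¬y4) — ¬y4 is true.
  9. (¬y1 ∨ ¬y2) — ¬y1 is true.
  10. (¬y2 ∨ ¬y1 ∨ y4) — ¬y1 is true.
  11. (¬y1) — ¬y1 is true.
  12. (¬y2) — ¬y2 is true.
  13. (¬y2 ∨ ¬y4) — ¬y4 is true.
  14. (y5) — y5 is true.
  15. (¬y1 ∨ ¬y6 ∨ ¬y3) — ¬y3 is true.
  16. (y1 ∨ ¬y4) — ¬y4 is true.
  17. (y4 ∨ ¬y2) — ¬y2 is true.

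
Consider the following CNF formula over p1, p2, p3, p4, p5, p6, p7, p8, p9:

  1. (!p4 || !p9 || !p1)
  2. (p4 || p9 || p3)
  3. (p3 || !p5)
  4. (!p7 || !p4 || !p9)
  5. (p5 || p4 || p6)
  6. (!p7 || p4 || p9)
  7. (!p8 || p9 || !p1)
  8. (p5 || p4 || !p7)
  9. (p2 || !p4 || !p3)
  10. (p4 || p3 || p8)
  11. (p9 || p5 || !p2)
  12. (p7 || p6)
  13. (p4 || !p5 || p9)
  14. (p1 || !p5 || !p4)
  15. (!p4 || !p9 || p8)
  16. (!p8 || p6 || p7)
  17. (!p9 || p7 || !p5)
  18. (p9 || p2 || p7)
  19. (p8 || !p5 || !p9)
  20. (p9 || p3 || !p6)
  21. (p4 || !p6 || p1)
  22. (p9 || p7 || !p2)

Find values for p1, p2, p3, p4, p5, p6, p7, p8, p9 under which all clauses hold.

Branch on p1: take p1 = True.
Set p2 = True and propagate.
For the remaining variables, p3 = True, p4 = True, p5 = True, p6 = True, p7 = True, p8 = False, p9 = False works.

p1=T, p2=T, p3=T, p4=T, p5=T, p6=T, p7=T, p8=F, p9=F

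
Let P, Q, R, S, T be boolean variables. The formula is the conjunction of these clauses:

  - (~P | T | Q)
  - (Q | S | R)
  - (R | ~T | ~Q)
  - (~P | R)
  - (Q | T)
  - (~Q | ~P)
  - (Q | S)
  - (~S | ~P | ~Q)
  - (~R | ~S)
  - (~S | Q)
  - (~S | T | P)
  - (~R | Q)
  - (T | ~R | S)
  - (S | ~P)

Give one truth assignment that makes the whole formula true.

P=0, Q=1, R=0, S=0, T=0

Check each clause:
  1. (Q | T | ~P) — Q is true.
  2. (R | S | Q) — Q is true.
  3. (~T | ~Q | R) — ~T is true.
  4. (R | ~P) — ~P is true.
  5. (Q | T) — Q is true.
  6. (~Q | ~P) — ~P is true.
  7. (Q | S) — Q is true.
  8. (~Q | ~P | ~S) — ~S is true.
  9. (~S | ~R) — ~S is true.
  10. (Q | ~S) — Q is true.
  11. (~S | T | P) — ~S is true.
  12. (Q | ~R) — Q is true.
  13. (S | T | ~R) — ~R is true.
  14. (S | ~P) — ~P is true.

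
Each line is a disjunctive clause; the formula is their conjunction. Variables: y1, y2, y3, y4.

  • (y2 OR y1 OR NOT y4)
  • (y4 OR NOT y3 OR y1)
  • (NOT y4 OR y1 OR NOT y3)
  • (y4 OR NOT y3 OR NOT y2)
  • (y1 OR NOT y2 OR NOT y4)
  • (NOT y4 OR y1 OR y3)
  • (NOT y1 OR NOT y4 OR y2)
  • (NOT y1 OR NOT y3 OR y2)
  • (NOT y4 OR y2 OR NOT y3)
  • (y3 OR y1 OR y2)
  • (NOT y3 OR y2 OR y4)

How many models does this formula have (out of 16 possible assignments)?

The models are:
  y1=F y2=T y3=F y4=F
  y1=T y2=F y3=F y4=F
  y1=T y2=T y3=F y4=F
  y1=T y2=T y3=F y4=T
  y1=T y2=T y3=T y4=T
Count: 5.

5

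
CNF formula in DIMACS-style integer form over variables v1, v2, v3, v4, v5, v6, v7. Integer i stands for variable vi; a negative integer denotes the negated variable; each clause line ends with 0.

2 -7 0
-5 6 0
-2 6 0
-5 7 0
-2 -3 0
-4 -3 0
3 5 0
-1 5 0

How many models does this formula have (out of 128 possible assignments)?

6

Satisfying assignments:
  v1=0 v2=0 v3=1 v4=0 v5=0 v6=0 v7=0
  v1=0 v2=0 v3=1 v4=0 v5=0 v6=1 v7=0
  v1=0 v2=1 v3=0 v4=0 v5=1 v6=1 v7=1
  v1=0 v2=1 v3=0 v4=1 v5=1 v6=1 v7=1
  v1=1 v2=1 v3=0 v4=0 v5=1 v6=1 v7=1
  v1=1 v2=1 v3=0 v4=1 v5=1 v6=1 v7=1
That's 6 in total.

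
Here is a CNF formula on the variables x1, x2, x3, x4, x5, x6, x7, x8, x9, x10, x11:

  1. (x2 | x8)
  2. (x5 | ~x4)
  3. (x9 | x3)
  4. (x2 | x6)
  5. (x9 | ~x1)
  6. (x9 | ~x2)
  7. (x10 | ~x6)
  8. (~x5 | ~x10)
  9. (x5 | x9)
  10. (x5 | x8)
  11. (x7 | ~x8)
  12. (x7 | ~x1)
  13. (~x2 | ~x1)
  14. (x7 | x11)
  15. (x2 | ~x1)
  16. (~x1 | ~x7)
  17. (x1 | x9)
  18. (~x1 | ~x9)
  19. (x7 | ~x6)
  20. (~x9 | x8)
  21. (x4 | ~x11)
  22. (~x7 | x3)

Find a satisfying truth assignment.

x1 = F, x2 = F, x3 = T, x4 = F, x5 = F, x6 = T, x7 = T, x8 = T, x9 = T, x10 = T, x11 = F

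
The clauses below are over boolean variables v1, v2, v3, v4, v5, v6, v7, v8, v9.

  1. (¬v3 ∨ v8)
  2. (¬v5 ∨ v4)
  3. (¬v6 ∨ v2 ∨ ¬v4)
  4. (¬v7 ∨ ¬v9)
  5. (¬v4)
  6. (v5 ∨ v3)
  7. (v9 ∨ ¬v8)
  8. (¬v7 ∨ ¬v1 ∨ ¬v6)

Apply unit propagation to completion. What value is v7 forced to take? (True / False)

False

(¬v4) is a unit clause: v4 = False.
(¬v5 ∨ v4): since v4 = False, the clause reduces to (¬v5). v5 = False.
(v5 ∨ v3) with v5 = False leaves only v3, so v3 = True.
From (v8 ∨ ¬v3) and v3 = True: v8 = True.
(¬v8 ∨ v9): since v8 = True, the clause reduces to (v9). v9 = True.
(¬v9 ∨ ¬v7): since v9 = True, the clause reduces to (¬v7). v7 = False.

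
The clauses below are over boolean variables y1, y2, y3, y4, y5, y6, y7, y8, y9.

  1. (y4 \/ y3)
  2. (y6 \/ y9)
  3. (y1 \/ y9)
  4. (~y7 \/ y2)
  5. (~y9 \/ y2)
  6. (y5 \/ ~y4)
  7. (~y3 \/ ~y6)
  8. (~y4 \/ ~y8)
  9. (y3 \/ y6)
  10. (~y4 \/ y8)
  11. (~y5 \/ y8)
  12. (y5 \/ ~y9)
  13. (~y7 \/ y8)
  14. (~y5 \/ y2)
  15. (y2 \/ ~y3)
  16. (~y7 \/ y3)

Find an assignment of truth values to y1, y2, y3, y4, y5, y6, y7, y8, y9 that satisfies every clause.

y1 occurs only positively in the remaining clauses — set y1 = True.
y2 occurs only positively in the remaining clauses — set y2 = True.
Try y3 = True.
  then y6 is forced to False.
  then y9 is forced to True.
  then y5 is forced to True.
  then y8 is forced to True.
  then y4 is forced to False.
y7 is now unconstrained; take y7 = False.

y1 = True  y2 = True  y3 = True  y4 = False  y5 = True  y6 = False  y7 = False  y8 = True  y9 = True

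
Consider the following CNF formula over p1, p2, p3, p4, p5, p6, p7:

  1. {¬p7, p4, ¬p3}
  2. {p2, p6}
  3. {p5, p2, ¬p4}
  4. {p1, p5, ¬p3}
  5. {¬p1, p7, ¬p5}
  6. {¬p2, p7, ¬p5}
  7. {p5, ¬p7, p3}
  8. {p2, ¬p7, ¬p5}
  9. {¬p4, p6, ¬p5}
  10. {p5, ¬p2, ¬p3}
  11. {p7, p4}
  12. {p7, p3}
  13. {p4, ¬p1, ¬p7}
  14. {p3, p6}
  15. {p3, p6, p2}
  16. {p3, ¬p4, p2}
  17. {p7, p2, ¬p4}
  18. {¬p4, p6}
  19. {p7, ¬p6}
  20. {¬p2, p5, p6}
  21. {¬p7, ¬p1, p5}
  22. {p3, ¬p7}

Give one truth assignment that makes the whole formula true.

p1=False, p2=True, p3=True, p4=True, p5=True, p6=True, p7=True

Branch on p1: take p1 = False.
For the remaining variables, p2 = True, p3 = True, p4 = True, p5 = True, p6 = True, p7 = True works.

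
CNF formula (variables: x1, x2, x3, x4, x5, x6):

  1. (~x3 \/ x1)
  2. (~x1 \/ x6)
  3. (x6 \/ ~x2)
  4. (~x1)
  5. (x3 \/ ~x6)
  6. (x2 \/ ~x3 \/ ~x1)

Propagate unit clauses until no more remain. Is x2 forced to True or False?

(~x1) stands alone — x1 = False.
(~x3 \/ x1) with x1 = False leaves only ~x3, so x3 = False.
(~x6 \/ x3) with x3 = False leaves only ~x6, so x6 = False.
In (x6 \/ ~x2), x6 is now false; ~x2 must hold, so x2 = False.

False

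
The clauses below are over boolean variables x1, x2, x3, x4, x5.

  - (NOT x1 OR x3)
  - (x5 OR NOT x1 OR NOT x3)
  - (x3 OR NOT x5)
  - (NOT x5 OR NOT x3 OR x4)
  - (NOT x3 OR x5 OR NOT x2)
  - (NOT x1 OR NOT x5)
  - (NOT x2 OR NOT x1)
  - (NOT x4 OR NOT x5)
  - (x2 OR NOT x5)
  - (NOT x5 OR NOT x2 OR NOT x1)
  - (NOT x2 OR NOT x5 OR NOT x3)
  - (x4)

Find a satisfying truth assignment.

x1=False, x2=True, x3=False, x4=True, x5=False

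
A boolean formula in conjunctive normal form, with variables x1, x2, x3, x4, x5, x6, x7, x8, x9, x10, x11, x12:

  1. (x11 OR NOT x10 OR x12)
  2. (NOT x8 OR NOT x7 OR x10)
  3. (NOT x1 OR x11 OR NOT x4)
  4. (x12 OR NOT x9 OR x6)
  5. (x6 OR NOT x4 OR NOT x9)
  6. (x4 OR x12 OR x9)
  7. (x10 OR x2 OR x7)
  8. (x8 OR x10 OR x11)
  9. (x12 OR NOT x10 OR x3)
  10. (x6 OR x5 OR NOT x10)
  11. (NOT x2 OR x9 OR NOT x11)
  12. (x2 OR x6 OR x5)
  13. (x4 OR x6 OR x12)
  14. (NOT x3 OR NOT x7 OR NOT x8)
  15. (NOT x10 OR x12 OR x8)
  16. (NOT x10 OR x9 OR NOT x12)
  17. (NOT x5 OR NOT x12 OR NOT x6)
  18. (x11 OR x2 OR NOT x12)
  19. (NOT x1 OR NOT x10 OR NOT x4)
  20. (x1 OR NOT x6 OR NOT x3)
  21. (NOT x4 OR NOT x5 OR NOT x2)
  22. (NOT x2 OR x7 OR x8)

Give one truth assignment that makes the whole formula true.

x1 = 1, x2 = 1, x3 = 0, x4 = 0, x5 = 0, x6 = 1, x7 = 1, x8 = 0, x9 = 1, x10 = 1, x11 = 0, x12 = 1

Set x1 = True and propagate.
Try x2 = True.
For the remaining variables, x3 = False, x4 = False, x5 = False, x6 = True, x7 = True, x8 = False, x9 = True, x10 = True, x11 = False, x12 = True works.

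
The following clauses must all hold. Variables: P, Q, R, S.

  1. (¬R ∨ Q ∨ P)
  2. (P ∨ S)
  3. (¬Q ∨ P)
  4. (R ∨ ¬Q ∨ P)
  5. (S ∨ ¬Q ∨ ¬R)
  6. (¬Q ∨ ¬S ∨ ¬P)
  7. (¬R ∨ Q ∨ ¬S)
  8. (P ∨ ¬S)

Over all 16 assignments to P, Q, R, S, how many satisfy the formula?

4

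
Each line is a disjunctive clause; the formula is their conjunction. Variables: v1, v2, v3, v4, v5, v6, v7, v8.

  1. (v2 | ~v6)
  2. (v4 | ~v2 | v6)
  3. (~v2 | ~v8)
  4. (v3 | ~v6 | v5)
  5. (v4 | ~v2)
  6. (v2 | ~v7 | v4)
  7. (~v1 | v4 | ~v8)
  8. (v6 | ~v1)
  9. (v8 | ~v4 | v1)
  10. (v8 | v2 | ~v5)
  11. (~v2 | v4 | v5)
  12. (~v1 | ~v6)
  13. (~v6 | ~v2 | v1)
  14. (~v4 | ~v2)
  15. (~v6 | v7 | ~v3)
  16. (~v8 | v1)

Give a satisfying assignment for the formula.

Branch on v1: take v1 = False.
  then v8 is forced to False.
  then v4 is forced to False.
  then v2 is forced to False.
  then v6 is forced to False.
  then v7 is forced to False.
  then v5 is forced to False.
v3 is now unconstrained; take v3 = False.
Every clause has at least one true literal under this assignment.
Check each clause:
  1. (~v6 | v2) — ~v6 is true.
  2. (v6 | ~v2 | v4) — ~v2 is true.
  3. (~v8 | ~v2) — ~v8 is true.
  4. (v3 | ~v6 | v5) — ~v6 is true.
  5. (v4 | ~v2) — ~v2 is true.
  6. (~v7 | v4 | v2) — ~v7 is true.
  7. (~v1 | v4 | ~v8) — ~v8 is true.
  8. (v6 | ~v1) — ~v1 is true.
  9. (~v4 | v8 | v1) — ~v4 is true.
  10. (v2 | ~v5 | v8) — ~v5 is true.
  11. (v5 | v4 | ~v2) — ~v2 is true.
  12. (~v6 | ~v1) — ~v6 is true.
  13. (v1 | ~v2 | ~v6) — ~v6 is true.
  14. (~v2 | ~v4) — ~v4 is true.
  15. (~v3 | v7 | ~v6) — ~v6 is true.
  16. (v1 | ~v8) — ~v8 is true.

v1 = False  v2 = False  v3 = False  v4 = False  v5 = False  v6 = False  v7 = False  v8 = False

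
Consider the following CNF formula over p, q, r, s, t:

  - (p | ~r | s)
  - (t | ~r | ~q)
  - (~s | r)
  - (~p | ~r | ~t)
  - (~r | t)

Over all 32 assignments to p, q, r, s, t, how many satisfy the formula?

10

Case analysis on r and t:
  r=1, t=1: remaining (p,q,s) ∈ {(0,0,1); (0,1,1)} — 2.
  r=1, t=0: a clause becomes empty — 0.
  r=0, t=1: remaining (p,q,s) ∈ {(0,0,0); (0,1,0); (1,0,0); (1,1,0)} — 4.
  r=0, t=0: remaining (p,q,s) ∈ {(0,0,0); (0,1,0); (1,0,0); (1,1,0)} — 4.
Total: 2 + 0 + 4 + 4 = 10.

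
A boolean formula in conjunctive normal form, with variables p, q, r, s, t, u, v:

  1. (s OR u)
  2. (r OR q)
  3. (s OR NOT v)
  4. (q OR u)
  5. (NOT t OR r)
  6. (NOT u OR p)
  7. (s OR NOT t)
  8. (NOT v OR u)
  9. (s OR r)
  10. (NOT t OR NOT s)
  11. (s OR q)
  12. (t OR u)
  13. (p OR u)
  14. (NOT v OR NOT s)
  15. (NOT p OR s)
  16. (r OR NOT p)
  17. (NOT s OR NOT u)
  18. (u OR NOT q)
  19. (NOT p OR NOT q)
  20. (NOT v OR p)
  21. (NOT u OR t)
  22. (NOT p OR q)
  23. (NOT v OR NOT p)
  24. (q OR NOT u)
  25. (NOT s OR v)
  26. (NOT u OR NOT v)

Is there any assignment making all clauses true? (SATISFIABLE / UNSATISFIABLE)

u = True:
  propagation gives p=True, s=True; an empty clause results — contradiction.
u = False:
  propagation gives s=True, q=True; an empty clause results — contradiction.
Every branch closes, so no satisfying assignment exists.

UNSATISFIABLE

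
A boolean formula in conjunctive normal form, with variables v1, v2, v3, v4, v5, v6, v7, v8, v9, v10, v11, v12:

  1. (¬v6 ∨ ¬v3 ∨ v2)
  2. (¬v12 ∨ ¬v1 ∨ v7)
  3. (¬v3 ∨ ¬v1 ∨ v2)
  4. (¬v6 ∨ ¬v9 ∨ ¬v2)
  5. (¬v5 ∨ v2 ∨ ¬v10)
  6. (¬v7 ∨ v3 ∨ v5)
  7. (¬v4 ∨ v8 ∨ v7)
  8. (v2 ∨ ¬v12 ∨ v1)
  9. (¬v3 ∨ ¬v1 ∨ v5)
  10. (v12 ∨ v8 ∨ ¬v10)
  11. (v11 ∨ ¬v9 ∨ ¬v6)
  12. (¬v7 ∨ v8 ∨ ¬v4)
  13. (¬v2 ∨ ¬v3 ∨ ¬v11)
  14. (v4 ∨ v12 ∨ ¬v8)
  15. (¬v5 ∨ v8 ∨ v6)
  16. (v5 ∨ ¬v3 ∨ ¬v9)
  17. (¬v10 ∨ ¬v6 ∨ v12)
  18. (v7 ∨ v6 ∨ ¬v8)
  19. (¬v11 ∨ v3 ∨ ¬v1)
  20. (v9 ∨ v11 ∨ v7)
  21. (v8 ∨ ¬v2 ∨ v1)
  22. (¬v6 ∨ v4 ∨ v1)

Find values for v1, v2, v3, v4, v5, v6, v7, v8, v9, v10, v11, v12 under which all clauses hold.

Set v1 = False and propagate.
Set v2 = True and propagate.
  then v8 is forced to True.
The remaining clauses are satisfied by v3 = False, v4 = True, v5 = True, v6 = False, v7 = True, v9 = True, v10 = True, v11 = False, v12 = False.
Every clause has at least one true literal under this assignment.

v1 = False, v2 = True, v3 = False, v4 = True, v5 = True, v6 = False, v7 = True, v8 = True, v9 = True, v10 = True, v11 = False, v12 = False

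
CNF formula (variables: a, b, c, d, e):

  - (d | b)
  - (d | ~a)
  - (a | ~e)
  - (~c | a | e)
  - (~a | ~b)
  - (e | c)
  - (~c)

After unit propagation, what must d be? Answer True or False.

True

(~c) is a unit clause: c = False.
From (e | c) and c = False: e = True.
(~e | a) with e = True leaves only a, so a = True.
From (~a | d) and a = True: d = True.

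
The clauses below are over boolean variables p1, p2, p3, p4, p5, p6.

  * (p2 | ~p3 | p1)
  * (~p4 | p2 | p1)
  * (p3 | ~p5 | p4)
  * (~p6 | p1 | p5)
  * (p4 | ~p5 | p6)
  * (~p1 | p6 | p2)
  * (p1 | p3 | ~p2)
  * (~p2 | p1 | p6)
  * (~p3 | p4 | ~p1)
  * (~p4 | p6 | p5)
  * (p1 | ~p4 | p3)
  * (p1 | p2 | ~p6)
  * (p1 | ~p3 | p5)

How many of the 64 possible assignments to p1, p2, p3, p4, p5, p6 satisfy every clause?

16

Split on p1, then p2.
  p1=T, p2=T: 8 of the 16 assignments to (p3,p4,p5,p6) work.
  p1=T, p2=F: 5 of the 16 assignments to (p3,p4,p5,p6) work.
  p1=F, p2=T: remaining (p3,p4,p5,p6) ∈ {(T,F,T,T); (T,T,T,T)} — 2.
  p1=F, p2=F: remaining (p3,p4,p5,p6) ∈ {(F,F,F,F)} — 1.
Total: 8 + 5 + 2 + 1 = 16.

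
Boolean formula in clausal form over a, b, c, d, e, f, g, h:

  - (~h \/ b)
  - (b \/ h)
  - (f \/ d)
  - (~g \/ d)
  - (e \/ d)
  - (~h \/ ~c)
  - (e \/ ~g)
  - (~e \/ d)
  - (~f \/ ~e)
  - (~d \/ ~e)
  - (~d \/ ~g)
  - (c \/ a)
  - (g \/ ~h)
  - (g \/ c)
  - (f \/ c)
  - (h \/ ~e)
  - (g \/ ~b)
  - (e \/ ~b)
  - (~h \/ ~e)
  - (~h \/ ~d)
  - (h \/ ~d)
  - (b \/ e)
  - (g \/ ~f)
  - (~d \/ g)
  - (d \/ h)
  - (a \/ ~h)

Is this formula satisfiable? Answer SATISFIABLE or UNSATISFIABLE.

d = True:
  propagation gives e=False, g=False; an empty clause results — contradiction.
d = False:
  propagation gives f=True, g=False; an empty clause results — contradiction.
Every branch closes, so no satisfying assignment exists.

UNSATISFIABLE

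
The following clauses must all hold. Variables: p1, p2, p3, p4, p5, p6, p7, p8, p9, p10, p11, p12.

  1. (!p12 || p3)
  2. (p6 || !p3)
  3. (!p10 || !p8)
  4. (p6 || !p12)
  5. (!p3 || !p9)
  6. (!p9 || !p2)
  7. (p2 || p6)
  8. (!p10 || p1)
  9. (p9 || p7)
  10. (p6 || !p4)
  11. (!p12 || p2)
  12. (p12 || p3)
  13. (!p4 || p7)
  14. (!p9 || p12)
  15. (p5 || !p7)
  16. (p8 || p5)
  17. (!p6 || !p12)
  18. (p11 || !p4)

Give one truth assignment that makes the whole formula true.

Pure literal: p1 appears only positively; assign p1 = True.
Pure literal: p5 appears only positively; assign p5 = True.
Branch on p2: take p2 = True.
  then p9 is forced to False.
  then p7 is forced to True.
Try p3 = True.
  then p6 is forced to True.
  then p12 is forced to False.
Try p4 = True.
  then p11 is forced to True.
For the remaining variables, p8 = False, p10 = True works.

p1 = True  p2 = True  p3 = True  p4 = True  p5 = True  p6 = True  p7 = True  p8 = False  p9 = False  p10 = True  p11 = True  p12 = False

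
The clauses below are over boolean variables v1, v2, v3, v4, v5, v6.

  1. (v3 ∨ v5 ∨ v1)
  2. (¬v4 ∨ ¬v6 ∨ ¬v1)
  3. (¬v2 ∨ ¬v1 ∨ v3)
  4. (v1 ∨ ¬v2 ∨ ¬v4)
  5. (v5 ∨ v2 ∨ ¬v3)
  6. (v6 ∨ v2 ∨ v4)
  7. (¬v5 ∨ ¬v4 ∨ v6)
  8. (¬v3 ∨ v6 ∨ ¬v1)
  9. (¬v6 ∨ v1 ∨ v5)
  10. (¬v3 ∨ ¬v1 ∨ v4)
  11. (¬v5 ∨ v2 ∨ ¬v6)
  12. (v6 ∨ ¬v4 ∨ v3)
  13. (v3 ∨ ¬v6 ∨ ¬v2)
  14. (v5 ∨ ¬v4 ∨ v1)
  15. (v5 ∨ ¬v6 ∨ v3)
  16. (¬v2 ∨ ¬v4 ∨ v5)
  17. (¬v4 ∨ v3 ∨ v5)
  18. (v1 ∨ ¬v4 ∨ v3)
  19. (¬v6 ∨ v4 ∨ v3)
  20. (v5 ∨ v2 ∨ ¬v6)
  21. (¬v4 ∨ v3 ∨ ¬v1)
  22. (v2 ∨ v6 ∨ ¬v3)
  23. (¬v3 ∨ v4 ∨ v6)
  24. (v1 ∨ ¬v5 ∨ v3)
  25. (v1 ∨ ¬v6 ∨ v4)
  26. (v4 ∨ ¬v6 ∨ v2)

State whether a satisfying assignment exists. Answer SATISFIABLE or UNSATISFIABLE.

UNSATISFIABLE

v3 = True:
  v6 = True:
    v4 = True:
      propagation gives v1=False, v2=False, v5=True; contradiction.
    v4 = False:
      propagation gives v1=False; contradiction.
  v6 = False:
    propagation gives v1=False, v2=True, v4=False; an empty clause results — contradiction.
v3 = False:
  v4 = True:
    propagation gives v6=True, v1=False; an empty clause results — contradiction.
  v4 = False:
    propagation gives v6=False, v2=True, v1=False, v5=True; an empty clause results — contradiction.
Every branch closes, so no satisfying assignment exists.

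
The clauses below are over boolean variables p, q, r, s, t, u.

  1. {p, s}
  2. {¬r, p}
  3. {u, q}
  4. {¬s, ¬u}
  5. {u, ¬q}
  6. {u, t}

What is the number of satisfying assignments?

Satisfying assignments:
  p=1 q=0 r=0 s=0 t=0 u=1
  p=1 q=0 r=0 s=0 t=1 u=1
  p=1 q=0 r=1 s=0 t=0 u=1
  p=1 q=0 r=1 s=0 t=1 u=1
  p=1 q=1 r=0 s=0 t=0 u=1
  p=1 q=1 r=0 s=0 t=1 u=1
  p=1 q=1 r=1 s=0 t=0 u=1
  p=1 q=1 r=1 s=0 t=1 u=1
Count: 8.

8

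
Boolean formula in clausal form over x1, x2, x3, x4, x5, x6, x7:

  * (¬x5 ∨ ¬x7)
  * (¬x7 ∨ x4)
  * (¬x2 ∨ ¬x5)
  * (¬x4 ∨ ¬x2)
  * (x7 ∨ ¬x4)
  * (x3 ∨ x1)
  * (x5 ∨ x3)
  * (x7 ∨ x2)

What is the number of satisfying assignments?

The models are:
  x1=F x2=F x3=T x4=T x5=F x6=F x7=T
  x1=F x2=F x3=T x4=T x5=F x6=T x7=T
  x1=F x2=T x3=T x4=F x5=F x6=F x7=F
  x1=F x2=T x3=T x4=F x5=F x6=T x7=F
  x1=T x2=F x3=T x4=T x5=F x6=F x7=T
  x1=T x2=F x3=T x4=T x5=F x6=T x7=T
  x1=T x2=T x3=T x4=F x5=F x6=F x7=F
  x1=T x2=T x3=T x4=F x5=F x6=T x7=F
That's 8 in total.

8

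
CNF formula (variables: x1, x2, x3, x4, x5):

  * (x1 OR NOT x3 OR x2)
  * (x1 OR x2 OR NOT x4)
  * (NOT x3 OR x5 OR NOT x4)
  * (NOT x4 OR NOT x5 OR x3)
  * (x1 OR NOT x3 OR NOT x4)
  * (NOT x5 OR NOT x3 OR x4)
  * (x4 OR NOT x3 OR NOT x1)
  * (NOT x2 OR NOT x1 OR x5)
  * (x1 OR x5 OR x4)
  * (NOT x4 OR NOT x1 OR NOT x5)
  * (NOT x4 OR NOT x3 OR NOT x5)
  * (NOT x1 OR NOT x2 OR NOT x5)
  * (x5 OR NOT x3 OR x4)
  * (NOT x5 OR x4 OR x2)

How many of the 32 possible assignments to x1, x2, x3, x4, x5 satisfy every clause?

4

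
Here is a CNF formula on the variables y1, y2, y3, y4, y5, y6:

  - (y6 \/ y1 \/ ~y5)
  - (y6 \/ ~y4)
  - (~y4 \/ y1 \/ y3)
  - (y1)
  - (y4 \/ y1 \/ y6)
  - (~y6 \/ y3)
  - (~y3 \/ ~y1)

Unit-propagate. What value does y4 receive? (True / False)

(y1) is a unit clause: y1 = True.
(~y3 \/ ~y1): since y1 = True, the clause reduces to (~y3). y3 = False.
From (~y6 \/ y3) and y3 = False: y6 = False.
(~y4 \/ y6): since y6 = False, the clause reduces to (~y4). y4 = False.

False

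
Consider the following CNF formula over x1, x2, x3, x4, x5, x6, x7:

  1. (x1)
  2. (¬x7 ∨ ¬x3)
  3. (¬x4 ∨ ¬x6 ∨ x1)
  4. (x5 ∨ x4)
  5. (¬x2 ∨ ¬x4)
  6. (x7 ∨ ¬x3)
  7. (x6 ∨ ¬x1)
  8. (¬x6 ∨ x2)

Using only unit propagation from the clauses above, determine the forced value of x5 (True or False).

True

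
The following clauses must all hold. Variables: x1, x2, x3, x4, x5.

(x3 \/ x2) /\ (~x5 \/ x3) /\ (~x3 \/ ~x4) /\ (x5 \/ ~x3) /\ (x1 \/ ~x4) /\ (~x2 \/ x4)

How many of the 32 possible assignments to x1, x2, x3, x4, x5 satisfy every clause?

The models are:
  x1=0 x2=0 x3=1 x4=0 x5=1
  x1=1 x2=0 x3=1 x4=0 x5=1
  x1=1 x2=1 x3=0 x4=1 x5=0
Count: 3.

3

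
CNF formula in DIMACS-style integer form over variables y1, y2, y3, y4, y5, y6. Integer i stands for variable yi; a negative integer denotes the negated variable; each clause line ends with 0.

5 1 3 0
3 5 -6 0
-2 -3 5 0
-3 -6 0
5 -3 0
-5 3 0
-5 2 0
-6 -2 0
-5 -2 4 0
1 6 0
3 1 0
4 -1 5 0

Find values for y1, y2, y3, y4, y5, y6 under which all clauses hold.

y1=True, y2=True, y3=True, y4=True, y5=True, y6=False

Check each clause:
  1. (y1 \/ y3 \/ y5) — y1 is true.
  2. (y3 \/ ~y6 \/ y5) — ~y6 is true.
  3. (~y2 \/ y5 \/ ~y3) — y5 is true.
  4. (~y3 \/ ~y6) — ~y6 is true.
  5. (~y3 \/ y5) — y5 is true.
  6. (y3 \/ ~y5) — y3 is true.
  7. (y2 \/ ~y5) — y2 is true.
  8. (~y6 \/ ~y2) — ~y6 is true.
  9. (~y2 \/ ~y5 \/ y4) — y4 is true.
  10. (y1 \/ y6) — y1 is true.
  11. (y1 \/ y3) — y1 is true.
  12. (y4 \/ ~y1 \/ y5) — y4 is true.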